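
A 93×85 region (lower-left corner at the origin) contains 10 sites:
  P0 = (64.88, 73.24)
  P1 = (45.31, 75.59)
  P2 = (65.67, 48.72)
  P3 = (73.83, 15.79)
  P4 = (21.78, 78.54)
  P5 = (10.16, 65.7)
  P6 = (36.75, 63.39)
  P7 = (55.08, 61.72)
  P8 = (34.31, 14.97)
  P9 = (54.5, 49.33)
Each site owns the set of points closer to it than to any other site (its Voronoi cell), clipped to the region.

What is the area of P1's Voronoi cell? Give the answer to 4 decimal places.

Area of P1's cell: 331.2963

1. box [0,93]×[0,85]: [(0, 0) (93, 0) (93, 85) (0, 85)]
2. ⊥bis P1·P0 via (55.095,74.415): [(0, 0) (46.1591, 0) (56.3661, 85) (0, 85)]  |A|=4357.3202
3. ⊥bis P1·P2 via (55.49,62.155): [(0, 20.109) (53.4359, 60.5986) (56.3661, 85) (0, 85)]  |A|=2421.4614
4. ⊥bis P1·P3 via (59.57,45.69): [(0, 20.109) (53.4359, 60.5986) (56.3661, 85) (0, 85)]  |A|=2421.4614
5. ⊥bis P1·P4 via (33.545,77.065): [(29.1759, 42.2163) (53.4359, 60.5986) (56.3661, 85) (34.5398, 85)]  |A|=735.9614
6. ⊥bis P1·P5 via (27.735,70.645): [(31.1973, 58.3395) (34.5814, 46.3121) (53.4359, 60.5986) (56.3661, 85) (34.5398, 85)]  |A|=696.5241
7. ⊥bis P1·P6 via (41.03,69.49): [(33.2773, 74.9296) (53.4566, 60.771) (56.3661, 85) (34.5398, 85)]  |A|=374.9587
8. ⊥bis P1·P7 via (50.195,68.655): [(33.2773, 74.9296) (46.2154, 65.8517) (54.7922, 71.8932) (56.3661, 85) (34.5398, 85)]  |A|=331.2963
9. ⊥bis P1·P8 via (39.81,45.28): [(33.2773, 74.9296) (46.2154, 65.8517) (54.7922, 71.8932) (56.3661, 85) (34.5398, 85)]  |A|=331.2963
10. ⊥bis P1·P9 via (49.905,62.46): [(33.2773, 74.9296) (46.2154, 65.8517) (54.7922, 71.8932) (56.3661, 85) (34.5398, 85)]  |A|=331.2963
11. canonical 5-gon: [(33.2773, 74.9296) (46.2154, 65.8517) (54.7922, 71.8932) (56.3661, 85) (34.5398, 85)]
12. shoelace: 331.2963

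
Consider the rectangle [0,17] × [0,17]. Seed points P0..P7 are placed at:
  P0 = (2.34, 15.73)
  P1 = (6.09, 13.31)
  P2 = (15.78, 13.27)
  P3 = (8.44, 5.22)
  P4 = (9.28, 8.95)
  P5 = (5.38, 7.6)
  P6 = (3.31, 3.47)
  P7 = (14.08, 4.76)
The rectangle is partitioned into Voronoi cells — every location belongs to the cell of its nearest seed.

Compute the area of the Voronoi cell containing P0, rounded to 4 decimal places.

Area of P0's cell: 24.0819

1. box [0,17]×[0,17]: [(0, 0) (17, 0) (17, 17) (0, 17)]
2. ⊥bis P0·P1 via (4.215,14.52): [(0, 7.9885) (5.8154, 17) (0, 17)]  |A|=26.2029
3. ⊥bis P0·P2 via (9.06,14.5): [(0, 7.9885) (5.8154, 17) (0, 17)]  |A|=26.2029
4. ⊥bis P0·P3 via (5.39,10.475): [(0, 7.9885) (5.8154, 17) (0, 17)]  |A|=26.2029
5. ⊥bis P0·P4 via (5.81,12.34): [(0, 7.9885) (5.8154, 17) (0, 17)]  |A|=26.2029
6. ⊥bis P0·P5 via (3.86,11.665): [(0, 10.2217) (1.8995, 10.9319) (5.8154, 17) (0, 17)]  |A|=24.0819
7. ⊥bis P0·P6 via (2.825,9.6): [(0, 10.2217) (1.8995, 10.9319) (5.8154, 17) (0, 17)]  |A|=24.0819
8. ⊥bis P0·P7 via (8.21,10.245): [(0, 10.2217) (1.8995, 10.9319) (5.8154, 17) (0, 17)]  |A|=24.0819
9. canonical 4-gon: [(0, 10.2217) (1.8995, 10.9319) (5.8154, 17) (0, 17)]
10. shoelace: 24.0819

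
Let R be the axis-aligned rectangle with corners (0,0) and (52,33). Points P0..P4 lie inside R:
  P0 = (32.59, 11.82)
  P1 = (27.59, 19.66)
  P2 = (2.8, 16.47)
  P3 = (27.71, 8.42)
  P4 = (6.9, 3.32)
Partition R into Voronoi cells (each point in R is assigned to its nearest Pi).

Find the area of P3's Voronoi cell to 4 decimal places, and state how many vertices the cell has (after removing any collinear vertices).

1. box [0,52]×[0,33]: [(0, 0) (52, 0) (52, 33) (0, 33)]
2. ⊥bis P3·P0 via (30.15,10.12): [(0, 0) (37.2008, 0) (14.209, 33) (0, 33)]  |A|=848.2623
3. ⊥bis P3·P1 via (27.65,14.04): [(0, 13.7448) (0, 0) (37.2008, 0) (27.4206, 14.0376)]  |A|=449.5493
4. ⊥bis P3·P2 via (15.255,12.445): [(15.7293, 13.9127) (11.2332, 0) (37.2008, 0) (27.4206, 14.0376)]  |A|=263.3086
5. ⊥bis P3·P4 via (17.305,5.87): [(15.7293, 13.9127) (15.5045, 13.2169) (18.7436, 0) (37.2008, 0) (27.4206, 14.0376)]  |A|=213.6767
6. canonical 5-gon: [(15.7293, 13.9127) (15.5045, 13.2169) (18.7436, 0) (37.2008, 0) (27.4206, 14.0376)]
7. shoelace: 213.6767

Area of P3's cell: 213.6767 (5 vertices)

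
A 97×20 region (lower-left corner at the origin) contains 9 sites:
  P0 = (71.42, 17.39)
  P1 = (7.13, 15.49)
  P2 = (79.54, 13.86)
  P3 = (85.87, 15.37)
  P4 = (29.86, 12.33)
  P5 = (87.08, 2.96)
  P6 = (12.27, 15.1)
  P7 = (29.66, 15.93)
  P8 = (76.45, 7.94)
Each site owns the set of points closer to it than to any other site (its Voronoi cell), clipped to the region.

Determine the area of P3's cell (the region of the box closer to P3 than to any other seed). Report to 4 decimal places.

Area of P3's cell: 149.6925

1. box [0,97]×[0,20]: [(0, 0) (97, 0) (97, 20) (0, 20)]
2. ⊥bis P3·P0 via (78.645,16.38): [(76.3552, 0) (97, 0) (97, 20) (79.151, 20)]  |A|=384.9375
3. ⊥bis P3·P1 via (46.5,15.43): [(76.3552, 0) (97, 0) (97, 20) (79.151, 20)]  |A|=384.9375
4. ⊥bis P3·P2 via (82.705,14.615): [(86.1914, 0) (97, 0) (97, 20) (81.4204, 20)]  |A|=263.8821
5. ⊥bis P3·P4 via (57.865,13.85): [(86.1914, 0) (97, 0) (97, 20) (81.4204, 20)]  |A|=263.8821
6. ⊥bis P3·P5 via (86.475,9.165): [(84.0612, 8.9297) (97, 10.1912) (97, 20) (81.4204, 20)]  |A|=149.6925
7. ⊥bis P3·P6 via (49.07,15.235): [(84.0612, 8.9297) (97, 10.1912) (97, 20) (81.4204, 20)]  |A|=149.6925
8. ⊥bis P3·P7 via (57.765,15.65): [(84.0612, 8.9297) (97, 10.1912) (97, 20) (81.4204, 20)]  |A|=149.6925
9. ⊥bis P3·P8 via (81.16,11.655): [(84.0612, 8.9297) (97, 10.1912) (97, 20) (81.4204, 20)]  |A|=149.6925
10. canonical 4-gon: [(84.0612, 8.9297) (97, 10.1912) (97, 20) (81.4204, 20)]
11. shoelace: 149.6925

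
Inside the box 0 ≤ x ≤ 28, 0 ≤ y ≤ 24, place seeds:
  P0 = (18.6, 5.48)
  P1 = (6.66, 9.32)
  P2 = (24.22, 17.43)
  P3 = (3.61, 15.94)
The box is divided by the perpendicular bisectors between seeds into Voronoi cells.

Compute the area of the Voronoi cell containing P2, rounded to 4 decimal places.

Area of P2's cell: 174.7835

1. box [0,28]×[0,24]: [(0, 0) (28, 0) (28, 24) (0, 24)]
2. ⊥bis P2·P0 via (21.41,11.455): [(0, 21.524) (28, 8.3558) (28, 24) (0, 24)]  |A|=253.6836
3. ⊥bis P2·P1 via (15.44,13.375): [(14.9163, 14.5089) (28, 8.3558) (28, 24) (10.5329, 24)]  |A|=185.2329
4. ⊥bis P2·P3 via (13.915,16.685): [(13.9157, 16.6755) (14.9163, 14.5089) (28, 8.3558) (28, 24) (13.3862, 24)]  |A|=174.7835
5. canonical 5-gon: [(13.9157, 16.6755) (14.9163, 14.5089) (28, 8.3558) (28, 24) (13.3862, 24)]
6. shoelace: 174.7835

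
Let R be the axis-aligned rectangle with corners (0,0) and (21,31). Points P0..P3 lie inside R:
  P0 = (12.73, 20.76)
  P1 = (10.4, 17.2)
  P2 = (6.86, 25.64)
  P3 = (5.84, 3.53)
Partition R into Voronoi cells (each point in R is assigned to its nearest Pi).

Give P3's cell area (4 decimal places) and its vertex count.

1. box [0,21]×[0,31]: [(0, 0) (21, 0) (21, 31) (0, 31)]
2. ⊥bis P3·P0 via (9.285,12.145): [(0, 15.8579) (0, 0) (21, 0) (21, 7.4604)]  |A|=244.842
3. ⊥bis P3·P1 via (8.12,10.365): [(0, 13.0736) (0, 0) (21, 0) (21, 6.0685)]  |A|=200.9928
4. ⊥bis P3·P2 via (6.35,14.585): [(0, 13.0736) (0, 0) (21, 0) (21, 6.0685)]  |A|=200.9928
5. canonical 4-gon: [(0, 13.0736) (0, 0) (21, 0) (21, 6.0685)]
6. shoelace: 200.9928

Area of P3's cell: 200.9928 (4 vertices)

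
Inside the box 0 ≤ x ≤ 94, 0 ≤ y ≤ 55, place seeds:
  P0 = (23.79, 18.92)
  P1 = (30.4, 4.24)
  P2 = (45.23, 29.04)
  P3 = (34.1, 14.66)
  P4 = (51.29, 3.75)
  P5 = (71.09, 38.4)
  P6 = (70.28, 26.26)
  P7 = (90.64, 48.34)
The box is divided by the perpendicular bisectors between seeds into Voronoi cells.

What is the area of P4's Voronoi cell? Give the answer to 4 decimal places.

Area of P4's cell: 437.8315

1. box [0,94]×[0,55]: [(0, 0) (94, 0) (94, 55) (0, 55)]
2. ⊥bis P4·P0 via (37.54,11.335): [(31.2872, 0) (94, 0) (94, 55) (61.6272, 55)]  |A|=2614.8539
3. ⊥bis P4·P1 via (40.845,3.995): [(41.1716, 17.9183) (40.7513, 0) (94, 0) (94, 55) (61.6272, 55)]  |A|=2530.0637
4. ⊥bis P4·P2 via (48.26,16.395): [(41.0956, 14.6783) (40.7513, 0) (94, 0) (94, 27.3552)]  |A|=1114.4056
5. ⊥bis P4·P3 via (42.695,9.205): [(47.0786, 16.1119) (40.9009, 6.3782) (40.7513, 0) (94, 0) (94, 27.3552)]  |A|=1089.7153
6. ⊥bis P4·P5 via (61.19,21.075): [(63.1402, 19.9606) (47.0786, 16.1119) (40.9009, 6.3782) (40.7513, 0) (94, 0) (94, 2.3264)]  |A|=703.5233
7. ⊥bis P4·P6 via (60.785,15.005): [(56.7312, 18.4249) (47.0786, 16.1119) (40.9009, 6.3782) (40.7513, 0) (78.5713, 0)]  |A|=437.8315
8. ⊥bis P4·P7 via (70.965,26.045): [(56.7312, 18.4249) (47.0786, 16.1119) (40.9009, 6.3782) (40.7513, 0) (78.5713, 0)]  |A|=437.8315
9. canonical 5-gon: [(56.7312, 18.4249) (47.0786, 16.1119) (40.9009, 6.3782) (40.7513, 0) (78.5713, 0)]
10. shoelace: 437.8315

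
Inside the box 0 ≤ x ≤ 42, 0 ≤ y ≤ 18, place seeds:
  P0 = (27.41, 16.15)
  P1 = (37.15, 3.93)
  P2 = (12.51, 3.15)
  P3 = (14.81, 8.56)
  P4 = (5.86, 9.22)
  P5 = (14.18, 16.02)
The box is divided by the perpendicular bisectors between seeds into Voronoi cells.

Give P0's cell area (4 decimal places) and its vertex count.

Area of P0's cell: 154.4102 (5 vertices)

1. box [0,42]×[0,18]: [(0, 0) (42, 0) (42, 18) (0, 18)]
2. ⊥bis P0·P1 via (32.28,10.04): [(0, 0) (19.6836, 0) (42, 17.7874) (42, 18) (0, 18)]  |A|=557.5251
3. ⊥bis P0·P2 via (19.96,9.65): [(24.8126, 4.0881) (42, 17.7874) (42, 18) (12.6748, 18)]  |A|=205.8119
4. ⊥bis P0·P3 via (21.11,12.355): [(25.6755, 4.7759) (42, 17.7874) (42, 18) (17.7096, 18)]  |A|=162.3455
5. ⊥bis P0·P4 via (16.635,12.685): [(25.6755, 4.7759) (42, 17.7874) (42, 18) (17.7096, 18)]  |A|=162.3455
6. ⊥bis P0·P5 via (20.795,16.085): [(20.827, 12.8247) (25.6755, 4.7759) (42, 17.7874) (42, 18) (20.7762, 18)]  |A|=154.4102
7. canonical 5-gon: [(20.827, 12.8247) (25.6755, 4.7759) (42, 17.7874) (42, 18) (20.7762, 18)]
8. shoelace: 154.4102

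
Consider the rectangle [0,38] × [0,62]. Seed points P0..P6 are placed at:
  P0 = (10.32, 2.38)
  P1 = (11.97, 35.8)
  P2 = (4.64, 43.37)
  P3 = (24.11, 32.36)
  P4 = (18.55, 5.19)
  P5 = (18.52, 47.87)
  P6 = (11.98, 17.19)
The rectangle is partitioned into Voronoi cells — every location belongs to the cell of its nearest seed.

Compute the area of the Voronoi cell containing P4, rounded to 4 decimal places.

Area of P4's cell: 363.9959

1. box [0,38]×[0,62]: [(0, 0) (38, 0) (38, 62) (0, 62)]
2. ⊥bis P4·P0 via (14.435,3.785): [(0, 46.0626) (15.7273, 0) (38, 0) (38, 62) (0, 62)]  |A|=1993.7792
3. ⊥bis P4·P1 via (15.26,20.495): [(9.1762, 19.1872) (15.7273, 0) (38, 0) (38, 25.3832)]  |A|=579.4964
4. ⊥bis P4·P2 via (11.595,24.28): [(9.1762, 19.1872) (15.7273, 0) (38, 0) (38, 25.3832)]  |A|=579.4964
5. ⊥bis P4·P3 via (21.33,18.775): [(14.1212, 20.2502) (9.1762, 19.1872) (15.7273, 0) (38, 0) (38, 15.3637)]  |A|=459.8688
6. ⊥bis P4·P5 via (18.535,26.53): [(14.1212, 20.2502) (9.1762, 19.1872) (15.7273, 0) (38, 0) (38, 15.3637)]  |A|=459.8688
7. ⊥bis P4·P6 via (15.265,11.19): [(26.9997, 17.6148) (12.4356, 9.6409) (15.7273, 0) (38, 0) (38, 15.3637)]  |A|=363.9959
8. canonical 5-gon: [(26.9997, 17.6148) (12.4356, 9.6409) (15.7273, 0) (38, 0) (38, 15.3637)]
9. shoelace: 363.9959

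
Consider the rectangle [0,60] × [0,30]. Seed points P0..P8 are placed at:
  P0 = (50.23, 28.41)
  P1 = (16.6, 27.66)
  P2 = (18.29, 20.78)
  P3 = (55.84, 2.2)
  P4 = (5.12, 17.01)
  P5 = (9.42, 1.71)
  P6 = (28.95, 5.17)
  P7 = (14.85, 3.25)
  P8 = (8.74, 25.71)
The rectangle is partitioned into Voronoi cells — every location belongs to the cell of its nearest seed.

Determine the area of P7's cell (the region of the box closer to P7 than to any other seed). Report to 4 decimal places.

Area of P7's cell: 122.6965

1. box [0,60]×[0,30]: [(0, 0) (60, 0) (60, 30) (0, 30)]
2. ⊥bis P7·P0 via (32.54,15.83): [(0, 0) (43.7973, 0) (22.4632, 30) (0, 30)]  |A|=993.9073
3. ⊥bis P7·P1 via (15.725,15.455): [(0, 16.5824) (0, 0) (43.7973, 0) (33.7243, 14.1646)]  |A|=589.7998
4. ⊥bis P7·P2 via (16.57,12.015): [(0, 15.2666) (0, 0) (43.7973, 0) (38.283, 7.7541)]  |A|=462.0314
5. ⊥bis P7·P3 via (35.345,2.725): [(35.4879, 8.3026) (0, 15.2666) (0, 0) (35.2752, 0)]  |A|=417.3287
6. ⊥bis P7·P4 via (9.985,10.13): [(35.4879, 8.3026) (13.5021, 12.617) (0, 3.0694) (0, 0) (35.2752, 0)]  |A|=334.9845
7. ⊥bis P7·P5 via (12.135,2.48): [(35.4879, 8.3026) (13.5021, 12.617) (9.9687, 10.1184) (12.8384, 0) (35.2752, 0)]  |A|=254.7336
8. ⊥bis P7·P6 via (21.9,4.21): [(20.9543, 11.1546) (13.5021, 12.617) (9.9687, 10.1184) (12.8384, 0) (22.4733, 0)]  |A|=122.6965
9. ⊥bis P7·P8 via (11.795,14.48): [(20.9543, 11.1546) (13.5021, 12.617) (9.9687, 10.1184) (12.8384, 0) (22.4733, 0)]  |A|=122.6965
10. canonical 5-gon: [(20.9543, 11.1546) (13.5021, 12.617) (9.9687, 10.1184) (12.8384, 0) (22.4733, 0)]
11. shoelace: 122.6965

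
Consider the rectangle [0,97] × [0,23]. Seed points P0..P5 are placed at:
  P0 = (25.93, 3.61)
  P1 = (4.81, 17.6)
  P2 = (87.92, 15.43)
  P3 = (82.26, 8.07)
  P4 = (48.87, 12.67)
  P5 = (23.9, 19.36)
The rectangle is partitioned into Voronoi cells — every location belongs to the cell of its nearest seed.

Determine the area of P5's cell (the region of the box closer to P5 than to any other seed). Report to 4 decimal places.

Area of P5's cell: 255.3882

1. box [0,97]×[0,23]: [(0, 0) (97, 0) (97, 23) (0, 23)]
2. ⊥bis P5·P0 via (24.915,11.485): [(0, 8.2737) (97, 20.776) (97, 23) (0, 23)]  |A|=822.0901
3. ⊥bis P5·P1 via (14.355,18.48): [(15.1163, 10.2221) (97, 20.776) (97, 23) (13.9383, 23)]  |A|=621.7352
4. ⊥bis P5·P2 via (55.91,17.395): [(15.1163, 10.2221) (55.7915, 15.4646) (56.2541, 23) (13.9383, 23)]  |A|=422.3928
5. ⊥bis P5·P3 via (53.08,13.715): [(15.1163, 10.2221) (53.3578, 15.151) (54.8762, 23) (13.9383, 23)]  |A|=407.8885
6. ⊥bis P5·P4 via (36.385,16.015): [(15.1163, 10.2221) (35.5382, 12.8542) (38.2564, 23) (13.9383, 23)]  |A|=255.3882
7. canonical 4-gon: [(15.1163, 10.2221) (35.5382, 12.8542) (38.2564, 23) (13.9383, 23)]
8. shoelace: 255.3882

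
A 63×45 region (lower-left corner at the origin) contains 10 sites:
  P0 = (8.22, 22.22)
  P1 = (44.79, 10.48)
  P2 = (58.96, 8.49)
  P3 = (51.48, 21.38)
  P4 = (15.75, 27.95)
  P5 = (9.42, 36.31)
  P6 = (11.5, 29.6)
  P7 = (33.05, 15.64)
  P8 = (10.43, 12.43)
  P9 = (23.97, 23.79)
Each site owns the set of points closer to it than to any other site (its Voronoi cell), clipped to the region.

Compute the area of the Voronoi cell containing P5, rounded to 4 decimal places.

1. box [0,63]×[0,45]: [(0, 0) (63, 0) (63, 45) (0, 45)]
2. ⊥bis P5·P0 via (8.82,29.265): [(0, 30.0162) (63, 24.6507) (63, 45) (0, 45)]  |A|=1112.9947
3. ⊥bis P5·P1 via (27.105,23.395): [(0, 30.0162) (30.0701, 27.4552) (42.8827, 45) (0, 45)]  |A|=601.4667
4. ⊥bis P5·P2 via (34.19,22.4): [(0, 30.0162) (30.0701, 27.4552) (42.8827, 45) (0, 45)]  |A|=601.4667
5. ⊥bis P5·P3 via (30.45,28.845): [(0, 30.0162) (29.96, 27.4646) (36.1845, 45) (0, 45)]  |A|=541.7132
6. ⊥bis P5·P4 via (12.585,32.13): [(0, 30.0162) (8.8031, 29.2664) (29.5823, 45) (0, 45)]  |A|=298.67
7. ⊥bis P5·P6 via (10.46,32.955): [(0, 30.0162) (0.7684, 29.9507) (15.9029, 34.6422) (29.5823, 45) (0, 45)]  |A|=274.6443
8. ⊥bis P5·P7 via (21.235,25.975): [(0, 30.0162) (0.7684, 29.9507) (15.9029, 34.6422) (29.5823, 45) (0, 45)]  |A|=274.6443
9. ⊥bis P5·P8 via (9.925,24.37): [(0, 30.0162) (0.7684, 29.9507) (15.9029, 34.6422) (29.5823, 45) (0, 45)]  |A|=274.6443
10. ⊥bis P5·P9 via (16.695,30.05): [(0, 30.0162) (0.7684, 29.9507) (15.9029, 34.6422) (29.5159, 44.9497) (29.5592, 45) (0, 45)]  |A|=274.6437
11. canonical 6-gon: [(0, 30.0162) (0.7684, 29.9507) (15.9029, 34.6422) (29.5159, 44.9497) (29.5592, 45) (0, 45)]
12. shoelace: 274.6437

Area of P5's cell: 274.6437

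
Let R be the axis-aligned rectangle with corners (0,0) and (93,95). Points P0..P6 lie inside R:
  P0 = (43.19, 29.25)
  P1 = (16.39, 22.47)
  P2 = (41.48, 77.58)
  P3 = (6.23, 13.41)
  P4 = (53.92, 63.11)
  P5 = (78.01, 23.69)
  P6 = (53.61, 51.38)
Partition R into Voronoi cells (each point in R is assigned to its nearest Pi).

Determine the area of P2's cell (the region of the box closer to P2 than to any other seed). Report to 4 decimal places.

Area of P2's cell: 2056.3108

1. box [0,93]×[0,95]: [(0, 0) (93, 0) (93, 95) (0, 95)]
2. ⊥bis P2·P0 via (42.335,53.415): [(0, 51.9171) (93, 55.2076) (93, 95) (0, 95)]  |A|=3853.7001
3. ⊥bis P2·P1 via (28.935,50.025): [(0, 63.1983) (22.9921, 52.7306) (93, 55.2076) (93, 95) (0, 95)]  |A|=3724.0111
4. ⊥bis P2·P3 via (23.855,45.495): [(0, 63.1983) (22.9921, 52.7306) (93, 55.2076) (93, 95) (0, 95)]  |A|=3724.0111
5. ⊥bis P2·P4 via (47.7,70.345): [(0, 63.1983) (22.9921, 52.7306) (27.3923, 52.8863) (76.3783, 95) (0, 95)]  |A|=2068.6674
6. ⊥bis P2·P5 via (59.745,50.635): [(0, 63.1983) (22.9921, 52.7306) (27.3923, 52.8863) (76.3783, 95) (0, 95)]  |A|=2068.6674
7. ⊥bis P2·P6 via (47.545,64.48): [(0, 63.1983) (22.5762, 52.92) (33.0976, 57.7912) (76.3783, 95) (0, 95)]  |A|=2056.3108
8. canonical 5-gon: [(0, 63.1983) (22.5762, 52.92) (33.0976, 57.7912) (76.3783, 95) (0, 95)]
9. shoelace: 2056.3108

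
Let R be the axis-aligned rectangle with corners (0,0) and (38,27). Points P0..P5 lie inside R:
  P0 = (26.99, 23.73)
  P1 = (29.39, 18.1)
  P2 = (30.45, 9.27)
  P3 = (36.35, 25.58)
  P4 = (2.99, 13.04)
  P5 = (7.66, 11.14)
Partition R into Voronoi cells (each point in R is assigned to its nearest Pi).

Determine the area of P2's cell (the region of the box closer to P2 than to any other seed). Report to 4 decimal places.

Area of P2's cell: 260.1719

1. box [0,38]×[0,27]: [(0, 0) (38, 0) (38, 27) (0, 27)]
2. ⊥bis P2·P0 via (28.72,16.5): [(0, 9.6279) (0, 0) (38, 0) (38, 18.7205)]  |A|=538.6193
3. ⊥bis P2·P1 via (29.92,13.685): [(3.9031, 10.5618) (0, 9.6279) (0, 0) (38, 0) (38, 14.655)]  |A|=469.3078
4. ⊥bis P2·P3 via (33.4,17.425): [(3.9031, 10.5618) (0, 9.6279) (0, 0) (38, 0) (38, 14.655)]  |A|=469.3078
5. ⊥bis P2·P4 via (16.72,11.155): [(16.852, 12.1162) (15.1885, 0) (38, 0) (38, 14.655)]  |A|=293.1565
6. ⊥bis P2·P5 via (19.055,10.205): [(19.2353, 12.4024) (18.2176, 0) (38, 0) (38, 14.655)]  |A|=260.1719
7. canonical 4-gon: [(19.2353, 12.4024) (18.2176, 0) (38, 0) (38, 14.655)]
8. shoelace: 260.1719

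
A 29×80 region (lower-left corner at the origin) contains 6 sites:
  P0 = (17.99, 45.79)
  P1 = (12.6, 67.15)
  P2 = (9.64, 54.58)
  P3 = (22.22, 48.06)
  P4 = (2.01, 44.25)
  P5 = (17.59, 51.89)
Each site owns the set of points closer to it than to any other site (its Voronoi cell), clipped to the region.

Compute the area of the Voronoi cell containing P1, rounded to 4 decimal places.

1. box [0,29]×[0,80]: [(0, 0) (29, 0) (29, 80) (0, 80)]
2. ⊥bis P1·P0 via (15.295,56.47): [(0, 52.6104) (29, 59.9283) (29, 80) (0, 80)]  |A|=688.1877
3. ⊥bis P1·P2 via (11.12,60.865): [(0, 63.4836) (22.2891, 58.2349) (29, 59.9283) (29, 80) (0, 80)]  |A|=567.012
4. ⊥bis P1·P3 via (17.41,57.605): [(0, 63.4836) (19.8157, 58.8173) (29, 63.4455) (29, 80) (0, 80)]  |A|=546.812
5. ⊥bis P1·P4 via (7.305,55.7): [(0, 63.4836) (19.8157, 58.8173) (29, 63.4455) (29, 80) (0, 80)]  |A|=546.812
6. ⊥bis P1·P5 via (15.095,59.52): [(0, 63.4836) (15.8221, 59.7578) (29, 64.0669) (29, 80) (0, 80)]  |A|=529.1573
7. canonical 5-gon: [(0, 63.4836) (15.8221, 59.7578) (29, 64.0669) (29, 80) (0, 80)]
8. shoelace: 529.1573

Area of P1's cell: 529.1573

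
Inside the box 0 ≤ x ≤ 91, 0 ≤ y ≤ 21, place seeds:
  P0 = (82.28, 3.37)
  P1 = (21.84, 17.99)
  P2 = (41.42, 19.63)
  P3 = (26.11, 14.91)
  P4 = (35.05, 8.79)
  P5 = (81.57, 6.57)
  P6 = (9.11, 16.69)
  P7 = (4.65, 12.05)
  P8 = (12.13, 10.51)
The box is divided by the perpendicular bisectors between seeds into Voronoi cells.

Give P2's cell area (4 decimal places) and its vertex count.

Area of P2's cell: 332.1054 (4 vertices)

1. box [0,91]×[0,21]: [(0, 0) (91, 0) (91, 21) (0, 21)]
2. ⊥bis P2·P0 via (61.85,11.5): [(0, 0) (57.2736, 0) (65.6305, 21) (0, 21)]  |A|=1290.4932
3. ⊥bis P2·P1 via (31.63,18.81): [(33.2055, 0) (57.2736, 0) (65.6305, 21) (31.4466, 21)]  |A|=611.6464
4. ⊥bis P2·P3 via (33.765,17.27): [(39.0893, 0) (57.2736, 0) (65.6305, 21) (32.6151, 21)]  |A|=537.5978
5. ⊥bis P2·P4 via (38.235,14.21): [(33.9281, 16.7409) (58.2484, 2.4494) (65.6305, 21) (32.6151, 21)]  |A|=348.6366
6. ⊥bis P2·P5 via (61.495,13.1): [(33.9281, 16.7409) (58.0655, 2.5568) (64.0647, 21) (32.6151, 21)]  |A|=332.1054
7. ⊥bis P2·P6 via (25.265,18.16): [(33.9281, 16.7409) (58.0655, 2.5568) (64.0647, 21) (32.6151, 21)]  |A|=332.1054
8. ⊥bis P2·P7 via (23.035,15.84): [(33.9281, 16.7409) (58.0655, 2.5568) (64.0647, 21) (32.6151, 21)]  |A|=332.1054
9. ⊥bis P2·P8 via (26.775,15.07): [(33.9281, 16.7409) (58.0655, 2.5568) (64.0647, 21) (32.6151, 21)]  |A|=332.1054
10. canonical 4-gon: [(33.9281, 16.7409) (58.0655, 2.5568) (64.0647, 21) (32.6151, 21)]
11. shoelace: 332.1054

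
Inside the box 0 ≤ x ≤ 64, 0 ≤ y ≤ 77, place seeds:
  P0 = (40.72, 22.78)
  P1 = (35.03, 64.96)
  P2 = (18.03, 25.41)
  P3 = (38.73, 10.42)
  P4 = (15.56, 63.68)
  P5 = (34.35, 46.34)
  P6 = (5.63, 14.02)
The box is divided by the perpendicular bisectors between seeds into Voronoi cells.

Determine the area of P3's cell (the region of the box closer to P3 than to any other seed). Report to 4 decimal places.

1. box [0,64]×[0,77]: [(0, 0) (64, 0) (64, 77) (0, 77)]
2. ⊥bis P3·P0 via (39.725,16.6): [(0, 22.9959) (0, 0) (64, 0) (64, 12.6916)]  |A|=1142
3. ⊥bis P3·P1 via (36.88,37.69): [(0, 22.9959) (0, 0) (64, 0) (64, 12.6916)]  |A|=1142
4. ⊥bis P3·P2 via (28.38,17.915): [(28.7118, 18.3732) (15.4068, 0) (64, 0) (64, 12.6916)]  |A|=670.3385
5. ⊥bis P3·P4 via (27.145,37.05): [(28.7118, 18.3732) (15.4068, 0) (64, 0) (64, 12.6916)]  |A|=670.3385
6. ⊥bis P3·P5 via (36.54,28.38): [(28.7118, 18.3732) (15.4068, 0) (64, 0) (64, 12.6916)]  |A|=670.3385
7. ⊥bis P3·P6 via (22.18,12.22): [(28.7118, 18.3732) (21.8131, 8.8466) (20.8509, 0) (64, 0) (64, 12.6916)]  |A|=646.2572
8. canonical 5-gon: [(28.7118, 18.3732) (21.8131, 8.8466) (20.8509, 0) (64, 0) (64, 12.6916)]
9. shoelace: 646.2572

Area of P3's cell: 646.2572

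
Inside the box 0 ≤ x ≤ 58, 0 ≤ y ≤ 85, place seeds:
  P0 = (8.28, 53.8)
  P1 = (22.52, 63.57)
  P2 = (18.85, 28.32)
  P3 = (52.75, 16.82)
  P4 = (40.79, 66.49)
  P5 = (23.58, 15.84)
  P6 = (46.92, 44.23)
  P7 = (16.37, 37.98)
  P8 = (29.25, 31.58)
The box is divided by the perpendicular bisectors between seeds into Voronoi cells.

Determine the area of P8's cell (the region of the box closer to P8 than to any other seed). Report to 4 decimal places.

Area of P8's cell: 356.2513

1. box [0,58]×[0,85]: [(0, 0) (58, 0) (58, 85) (0, 85)]
2. ⊥bis P8·P0 via (18.765,42.69): [(0, 24.9806) (0, 0) (58, 0) (58, 79.7178)]  |A|=3036.255
3. ⊥bis P8·P1 via (25.885,47.575): [(23.3836, 47.0488) (0, 24.9806) (0, 0) (58, 0) (58, 54.3313)]  |A|=2596.8598
4. ⊥bis P8·P2 via (24.05,29.95): [(23.3836, 47.0488) (19.7617, 43.6306) (33.4382, 0) (58, 0) (58, 54.3313)]  |A|=1620.5667
5. ⊥bis P8·P3 via (41,24.2): [(23.3836, 47.0488) (19.7617, 43.6306) (30.8954, 8.112) (58, 51.2664) (58, 54.3313)]  |A|=826.1656
6. ⊥bis P8·P4 via (35.02,49.035): [(34.1663, 49.3172) (23.3836, 47.0488) (19.7617, 43.6306) (30.8954, 8.112) (52.8886, 43.1283)]  |A|=697.6425
7. ⊥bis P8·P5 via (26.415,23.71): [(34.1663, 49.3172) (23.3836, 47.0488) (19.7617, 43.6306) (25.9539, 23.8761) (38.058, 19.5159) (52.8886, 43.1283)]  |A|=613.0109
8. ⊥bis P8·P6 via (38.085,37.905): [(30.4715, 48.5399) (23.3836, 47.0488) (19.7617, 43.6306) (25.9539, 23.8761) (38.058, 19.5159) (44.2229, 29.3313)]  |A|=416.2093
9. ⊥bis P8·P7 via (22.81,34.78): [(30.4715, 48.5399) (29.551, 48.3462) (22.642, 34.4419) (25.9539, 23.8761) (38.058, 19.5159) (44.2229, 29.3313)]  |A|=356.2513
10. canonical 6-gon: [(30.4715, 48.5399) (29.551, 48.3462) (22.642, 34.4419) (25.9539, 23.8761) (38.058, 19.5159) (44.2229, 29.3313)]
11. shoelace: 356.2513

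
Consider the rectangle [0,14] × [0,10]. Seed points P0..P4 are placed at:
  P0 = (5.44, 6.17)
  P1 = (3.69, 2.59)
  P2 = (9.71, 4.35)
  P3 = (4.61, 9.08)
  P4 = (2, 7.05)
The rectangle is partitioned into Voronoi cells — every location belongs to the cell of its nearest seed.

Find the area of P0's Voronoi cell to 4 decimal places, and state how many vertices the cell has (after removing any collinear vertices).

1. box [0,14]×[0,10]: [(0, 0) (14, 0) (14, 10) (0, 10)]
2. ⊥bis P0·P1 via (4.565,4.38): [(0, 6.6115) (13.5252, 0) (14, 0) (14, 10) (0, 10)]  |A|=95.289
3. ⊥bis P0·P2 via (7.575,5.26): [(0, 6.6115) (6.7456, 3.3141) (9.5953, 10) (0, 10)]  |A|=43.5056
4. ⊥bis P0·P3 via (5.025,7.625): [(0.5423, 6.3464) (6.7456, 3.3141) (9.0754, 8.7803)]  |A|=20.4868
5. ⊥bis P0·P4 via (3.72,6.61): [(3.8974, 7.3034) (3.3069, 4.995) (6.7456, 3.3141) (9.0754, 8.7803)]  |A|=16.8969
6. canonical 4-gon: [(3.8974, 7.3034) (3.3069, 4.995) (6.7456, 3.3141) (9.0754, 8.7803)]
7. shoelace: 16.8969

Area of P0's cell: 16.8969 (4 vertices)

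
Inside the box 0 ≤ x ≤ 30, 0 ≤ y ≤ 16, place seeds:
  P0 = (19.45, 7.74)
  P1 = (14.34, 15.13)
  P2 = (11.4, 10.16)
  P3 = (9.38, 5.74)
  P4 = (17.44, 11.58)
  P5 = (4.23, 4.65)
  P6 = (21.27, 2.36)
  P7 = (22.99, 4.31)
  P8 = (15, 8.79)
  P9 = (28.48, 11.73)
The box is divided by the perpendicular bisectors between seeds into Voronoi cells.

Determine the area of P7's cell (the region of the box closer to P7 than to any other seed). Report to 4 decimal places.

Area of P7's cell: 54.4202

1. box [0,30]×[0,16]: [(0, 0) (30, 0) (30, 16) (0, 16)]
2. ⊥bis P7·P0 via (21.22,6.025): [(15.3822, 0) (30, 0) (30, 15.0866)]  |A|=110.2661
3. ⊥bis P7·P1 via (18.665,9.72): [(15.3822, 0) (30, 0) (30, 15.0866)]  |A|=110.2661
4. ⊥bis P7·P2 via (17.195,7.235): [(15.3822, 0) (30, 0) (30, 15.0866)]  |A|=110.2661
5. ⊥bis P7·P3 via (16.185,5.025): [(15.6904, 0.3181) (15.657, 0) (30, 0) (30, 15.0866)]  |A|=110.2224
6. ⊥bis P7·P4 via (20.215,7.945): [(15.6904, 0.3181) (15.657, 0) (30, 0) (30, 15.0866)]  |A|=110.2224
7. ⊥bis P7·P5 via (13.61,4.48): [(15.6904, 0.3181) (15.657, 0) (30, 0) (30, 15.0866)]  |A|=110.2224
8. ⊥bis P7·P6 via (22.13,3.335): [(20.234, 5.0074) (25.911, 0) (30, 0) (30, 15.0866)]  |A|=83.9055
9. ⊥bis P7·P8 via (18.995,6.55): [(20.234, 5.0074) (25.911, 0) (30, 0) (30, 15.0866)]  |A|=83.9055
10. ⊥bis P7·P9 via (25.735,8.02): [(24.2311, 9.1327) (20.234, 5.0074) (25.911, 0) (30, 0) (30, 4.8644)]  |A|=54.4202
11. canonical 5-gon: [(24.2311, 9.1327) (20.234, 5.0074) (25.911, 0) (30, 0) (30, 4.8644)]
12. shoelace: 54.4202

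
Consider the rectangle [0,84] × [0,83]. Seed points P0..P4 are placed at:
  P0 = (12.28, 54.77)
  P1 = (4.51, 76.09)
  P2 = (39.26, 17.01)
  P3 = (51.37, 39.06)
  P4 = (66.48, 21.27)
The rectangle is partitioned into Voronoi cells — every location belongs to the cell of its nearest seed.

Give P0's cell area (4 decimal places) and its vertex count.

1. box [0,84]×[0,83]: [(0, 0) (84, 0) (84, 83) (0, 83)]
2. ⊥bis P0·P1 via (8.395,65.43): [(0, 62.3705) (0, 0) (84, 0) (84, 83) (56.6051, 83)]  |A|=6388.1318
3. ⊥bis P0·P2 via (25.77,35.89): [(0, 62.3705) (0, 17.477) (84, 77.4961) (84, 83) (56.6051, 83)]  |A|=2399.2624
4. ⊥bis P0·P3 via (31.825,46.915): [(44.5636, 78.6115) (0, 62.3705) (0, 17.477) (28.0484, 37.5179)]  |A|=1411.1217
5. ⊥bis P0·P4 via (39.38,38.02): [(44.5636, 78.6115) (0, 62.3705) (0, 17.477) (28.0484, 37.5179)]  |A|=1411.1217
6. canonical 4-gon: [(44.5636, 78.6115) (0, 62.3705) (0, 17.477) (28.0484, 37.5179)]
7. shoelace: 1411.1217

Area of P0's cell: 1411.1217 (4 vertices)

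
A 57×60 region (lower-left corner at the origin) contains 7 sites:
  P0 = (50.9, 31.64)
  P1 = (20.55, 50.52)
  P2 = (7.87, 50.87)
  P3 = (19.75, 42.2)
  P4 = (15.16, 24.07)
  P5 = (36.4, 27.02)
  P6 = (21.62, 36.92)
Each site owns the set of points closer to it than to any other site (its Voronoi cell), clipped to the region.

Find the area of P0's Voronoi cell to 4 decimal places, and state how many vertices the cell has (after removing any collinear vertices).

Area of P0's cell: 715.2558 (5 vertices)

1. box [0,57]×[0,60]: [(0, 0) (57, 0) (57, 60) (0, 60)]
2. ⊥bis P0·P1 via (35.725,41.08): [(10.1701, 0) (57, 0) (57, 60) (47.4947, 60)]  |A|=1690.056
3. ⊥bis P0·P2 via (29.385,41.255): [(12.9333, 4.4419) (10.9482, 0) (57, 0) (57, 60) (47.4947, 60)]  |A|=1688.3278
4. ⊥bis P0·P3 via (35.325,36.92): [(37.9451, 44.6489) (22.8089, 0) (57, 0) (57, 60) (47.4947, 60)]  |A|=1407.9012
5. ⊥bis P0·P4 via (33.03,27.855): [(37.9451, 44.6489) (32.7308, 29.2676) (38.9299, 0) (57, 0) (57, 60) (47.4947, 60)]  |A|=1171.9903
6. ⊥bis P0·P5 via (43.65,29.33): [(38.49, 45.5248) (52.9951, 0) (57, 0) (57, 60) (47.4947, 60)]  |A|=715.2558
7. ⊥bis P0·P6 via (36.26,34.28): [(38.49, 45.5248) (52.9951, 0) (57, 0) (57, 60) (47.4947, 60)]  |A|=715.2558
8. canonical 5-gon: [(38.49, 45.5248) (52.9951, 0) (57, 0) (57, 60) (47.4947, 60)]
9. shoelace: 715.2558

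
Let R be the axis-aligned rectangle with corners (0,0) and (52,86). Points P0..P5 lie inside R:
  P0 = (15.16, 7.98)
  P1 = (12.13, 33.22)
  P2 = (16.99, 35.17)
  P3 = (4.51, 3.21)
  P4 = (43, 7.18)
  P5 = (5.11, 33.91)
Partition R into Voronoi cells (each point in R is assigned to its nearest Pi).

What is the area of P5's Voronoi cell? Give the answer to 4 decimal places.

Area of P5's cell: 539.3641

1. box [0,52]×[0,86]: [(0, 0) (52, 0) (52, 86) (0, 86)]
2. ⊥bis P5·P0 via (10.135,20.945): [(0, 17.0169) (52, 37.1711) (52, 86) (0, 86)]  |A|=3063.1126
3. ⊥bis P5·P1 via (8.62,33.565): [(0, 17.0169) (7.2704, 19.8348) (13.7739, 86) (0, 86)]  |A|=706.4448
4. ⊥bis P5·P2 via (11.05,34.54): [(0, 17.0169) (7.2704, 19.8348) (9.8385, 45.9623) (5.5921, 86) (0, 86)]  |A|=542.6558
5. ⊥bis P5·P3 via (4.81,18.56): [(0, 18.654) (4.0212, 18.5754) (7.2704, 19.8348) (9.8385, 45.9623) (5.5921, 86) (0, 86)]  |A|=539.3641
6. ⊥bis P5·P4 via (24.055,20.545): [(0, 18.654) (4.0212, 18.5754) (7.2704, 19.8348) (9.8385, 45.9623) (5.5921, 86) (0, 86)]  |A|=539.3641
7. canonical 6-gon: [(0, 18.654) (4.0212, 18.5754) (7.2704, 19.8348) (9.8385, 45.9623) (5.5921, 86) (0, 86)]
8. shoelace: 539.3641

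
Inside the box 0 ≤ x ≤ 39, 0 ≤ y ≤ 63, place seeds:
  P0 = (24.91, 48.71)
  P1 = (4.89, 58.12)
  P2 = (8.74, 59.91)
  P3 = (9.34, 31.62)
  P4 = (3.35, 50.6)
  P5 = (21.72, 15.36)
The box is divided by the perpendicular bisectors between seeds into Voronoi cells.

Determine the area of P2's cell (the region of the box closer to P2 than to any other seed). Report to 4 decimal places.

Area of P2's cell: 128.2796

1. box [0,39]×[0,63]: [(0, 0) (39, 0) (39, 63) (0, 63)]
2. ⊥bis P2·P0 via (16.825,54.31): [(0, 30.0189) (22.844, 63) (0, 63)]  |A|=376.7108
3. ⊥bis P2·P1 via (6.815,59.015): [(12.1444, 47.5524) (22.844, 63) (4.9622, 63)]  |A|=138.1159
4. ⊥bis P2·P3 via (9.04,45.765): [(12.1444, 47.5524) (22.844, 63) (4.9622, 63)]  |A|=138.1159
5. ⊥bis P2·P4 via (6.045,55.255): [(9.4906, 53.2602) (14.2067, 50.5298) (22.844, 63) (4.9622, 63)]  |A|=128.2796
6. ⊥bis P2·P5 via (15.23,37.635): [(9.4906, 53.2602) (14.2067, 50.5298) (22.844, 63) (4.9622, 63)]  |A|=128.2796
7. canonical 4-gon: [(9.4906, 53.2602) (14.2067, 50.5298) (22.844, 63) (4.9622, 63)]
8. shoelace: 128.2796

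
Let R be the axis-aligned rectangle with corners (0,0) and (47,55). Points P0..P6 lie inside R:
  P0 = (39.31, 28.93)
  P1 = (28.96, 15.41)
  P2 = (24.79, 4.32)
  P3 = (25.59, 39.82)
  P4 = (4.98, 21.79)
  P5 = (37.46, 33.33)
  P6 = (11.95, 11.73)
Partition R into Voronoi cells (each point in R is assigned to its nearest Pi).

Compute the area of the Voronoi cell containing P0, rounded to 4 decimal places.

Area of P0's cell: 212.1188

1. box [0,47]×[0,55]: [(0, 0) (47, 0) (47, 55) (0, 55)]
2. ⊥bis P0·P1 via (34.135,22.17): [(0, 48.3015) (47, 12.3214) (47, 55) (0, 55)]  |A|=1160.3624
3. ⊥bis P0·P2 via (32.05,16.625): [(0, 48.3015) (47, 12.3214) (47, 55) (0, 55)]  |A|=1160.3624
4. ⊥bis P0·P3 via (32.45,34.375): [(27.0609, 27.5854) (47, 12.3214) (47, 52.7061)]  |A|=402.6171
5. ⊥bis P0·P4 via (22.145,25.36): [(27.0609, 27.5854) (47, 12.3214) (47, 52.7061)]  |A|=402.6171
6. ⊥bis P0·P5 via (38.385,31.13): [(28.0868, 26.8001) (47, 12.3214) (47, 34.7522)]  |A|=212.1188
7. ⊥bis P0·P6 via (25.63,20.33): [(28.0868, 26.8001) (47, 12.3214) (47, 34.7522)]  |A|=212.1188
8. canonical 3-gon: [(28.0868, 26.8001) (47, 12.3214) (47, 34.7522)]
9. shoelace: 212.1188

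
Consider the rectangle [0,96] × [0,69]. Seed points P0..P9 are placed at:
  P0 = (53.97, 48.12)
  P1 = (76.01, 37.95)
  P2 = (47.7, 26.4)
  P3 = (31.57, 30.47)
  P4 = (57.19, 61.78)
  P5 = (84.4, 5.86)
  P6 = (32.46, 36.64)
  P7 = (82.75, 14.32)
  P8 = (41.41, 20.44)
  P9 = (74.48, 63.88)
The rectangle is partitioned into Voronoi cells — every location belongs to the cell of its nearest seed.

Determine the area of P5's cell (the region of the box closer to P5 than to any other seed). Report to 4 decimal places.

1. box [0,96]×[0,69]: [(0, 0) (96, 0) (96, 69) (0, 69)]
2. ⊥bis P5·P0 via (69.185,26.99): [(31.7023, 0) (96, 0) (96, 46.2986)]  |A|=1488.4451
3. ⊥bis P5·P1 via (80.205,21.905): [(51.8148, 14.4823) (31.7023, 0) (96, 0) (96, 26.0346)]  |A|=1040.7623
4. ⊥bis P5·P2 via (66.05,16.13): [(67.4098, 18.5597) (57.0225, 0) (96, 0) (96, 26.0346)]  |A|=733.8725
5. ⊥bis P5·P3 via (57.985,18.165): [(67.4098, 18.5597) (57.0225, 0) (96, 0) (96, 26.0346)]  |A|=733.8725
6. ⊥bis P5·P4 via (70.795,33.82): [(67.4098, 18.5597) (57.0225, 0) (96, 0) (96, 26.0346)]  |A|=733.8725
7. ⊥bis P5·P6 via (58.43,21.25): [(67.4098, 18.5597) (57.0225, 0) (96, 0) (96, 26.0346)]  |A|=733.8725
8. ⊥bis P5·P7 via (83.575,10.09): [(60.108, 5.5131) (57.0225, 0) (96, 0) (96, 12.5133)]  |A|=332.0075
9. ⊥bis P5·P8 via (62.905,13.15): [(60.3296, 5.5563) (58.4452, 0) (96, 0) (96, 12.5133)]  |A|=327.5108
10. ⊥bis P5·P9 via (79.44,34.87): [(60.3296, 5.5563) (58.4452, 0) (96, 0) (96, 12.5133)]  |A|=327.5108
11. canonical 4-gon: [(60.3296, 5.5563) (58.4452, 0) (96, 0) (96, 12.5133)]
12. shoelace: 327.5108

Area of P5's cell: 327.5108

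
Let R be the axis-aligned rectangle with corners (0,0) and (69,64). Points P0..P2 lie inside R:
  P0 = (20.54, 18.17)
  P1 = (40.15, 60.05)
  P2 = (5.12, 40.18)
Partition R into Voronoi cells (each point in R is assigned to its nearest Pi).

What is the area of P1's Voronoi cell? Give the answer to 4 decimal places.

1. box [0,69]×[0,64]: [(0, 0) (69, 0) (69, 64) (0, 64)]
2. ⊥bis P1·P0 via (30.345,39.11): [(0, 53.3188) (69, 21.0101) (69, 64) (0, 64)]  |A|=1851.6528
3. ⊥bis P1·P2 via (22.635,50.115): [(28.3466, 40.0458) (69, 21.0101) (69, 64) (14.759, 64)]  |A|=1523.4947
4. canonical 4-gon: [(28.3466, 40.0458) (69, 21.0101) (69, 64) (14.759, 64)]
5. shoelace: 1523.4947

Area of P1's cell: 1523.4947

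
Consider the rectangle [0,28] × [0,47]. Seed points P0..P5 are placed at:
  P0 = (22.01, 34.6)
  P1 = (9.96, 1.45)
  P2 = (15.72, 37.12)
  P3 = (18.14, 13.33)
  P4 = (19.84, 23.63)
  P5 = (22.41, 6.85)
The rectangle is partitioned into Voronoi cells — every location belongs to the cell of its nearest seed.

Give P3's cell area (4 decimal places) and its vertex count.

1. box [0,28]×[0,47]: [(0, 0) (28, 0) (28, 47) (0, 47)]
2. ⊥bis P3·P0 via (20.075,23.965): [(0, 27.6176) (0, 0) (28, 0) (28, 22.5231)]  |A|=701.9691
3. ⊥bis P3·P1 via (14.05,7.39): [(0, 27.6176) (0, 17.0642) (24.7827, 0) (28, 0) (28, 22.5231)]  |A|=490.5214
4. ⊥bis P3·P2 via (16.93,25.225): [(14.5054, 24.9784) (0, 23.5028) (0, 17.0642) (24.7827, 0) (28, 0) (28, 22.5231)]  |A|=460.6783
5. ⊥bis P3·P4 via (18.99,18.48): [(0, 21.6143) (0, 17.0642) (24.7827, 0) (28, 0) (28, 16.9929)]  |A|=329.0529
6. ⊥bis P3·P5 via (20.275,10.09): [(0, 21.6143) (0, 17.0642) (15.0904, 6.6736) (28, 15.1804) (28, 16.9929)]  |A|=220.331
7. canonical 5-gon: [(0, 21.6143) (0, 17.0642) (15.0904, 6.6736) (28, 15.1804) (28, 16.9929)]
8. shoelace: 220.331

Area of P3's cell: 220.3310 (5 vertices)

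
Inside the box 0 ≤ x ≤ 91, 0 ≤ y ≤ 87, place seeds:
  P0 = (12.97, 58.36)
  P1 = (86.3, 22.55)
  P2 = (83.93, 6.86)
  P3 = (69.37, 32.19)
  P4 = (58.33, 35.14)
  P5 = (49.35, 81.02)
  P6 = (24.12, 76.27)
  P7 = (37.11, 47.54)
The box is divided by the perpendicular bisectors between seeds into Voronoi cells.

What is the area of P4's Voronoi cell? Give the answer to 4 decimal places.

1. box [0,91]×[0,87]: [(0, 0) (91, 0) (91, 87) (0, 87)]
2. ⊥bis P4·P0 via (35.65,46.75): [(11.7185, 0) (91, 0) (91, 87) (56.2542, 87)]  |A|=4960.1911
3. ⊥bis P4·P1 via (72.315,28.845): [(11.7185, 0) (59.3311, 0) (91, 70.3557) (91, 87) (56.2542, 87)]  |A|=3846.149
4. ⊥bis P4·P2 via (71.13,21): [(11.7185, 0) (47.9316, 0) (67.1703, 17.4156) (91, 70.3557) (91, 87) (56.2542, 87)]  |A|=3746.8839
5. ⊥bis P4·P3 via (63.85,33.665): [(11.7185, 0) (47.9316, 0) (57.0632, 8.2663) (78.1017, 87) (56.2542, 87)]  |A|=2798.1652
6. ⊥bis P4·P5 via (53.84,58.08): [(40.0702, 55.3849) (11.7185, 0) (47.9316, 0) (57.0632, 8.2663) (71.2864, 61.4947)]  |A|=2075.5419
7. ⊥bis P4·P6 via (41.225,55.705): [(41.077, 55.5819) (39.4994, 54.2697) (11.7185, 0) (47.9316, 0) (57.0632, 8.2663) (71.2864, 61.4947)]  |A|=2075.0367
8. ⊥bis P4·P7 via (47.72,41.34): [(57.975, 58.8893) (23.5628, 0) (47.9316, 0) (57.0632, 8.2663) (71.2864, 61.4947)]  |A|=1280.6406
9. canonical 5-gon: [(57.975, 58.8893) (23.5628, 0) (47.9316, 0) (57.0632, 8.2663) (71.2864, 61.4947)]
10. shoelace: 1280.6406

Area of P4's cell: 1280.6406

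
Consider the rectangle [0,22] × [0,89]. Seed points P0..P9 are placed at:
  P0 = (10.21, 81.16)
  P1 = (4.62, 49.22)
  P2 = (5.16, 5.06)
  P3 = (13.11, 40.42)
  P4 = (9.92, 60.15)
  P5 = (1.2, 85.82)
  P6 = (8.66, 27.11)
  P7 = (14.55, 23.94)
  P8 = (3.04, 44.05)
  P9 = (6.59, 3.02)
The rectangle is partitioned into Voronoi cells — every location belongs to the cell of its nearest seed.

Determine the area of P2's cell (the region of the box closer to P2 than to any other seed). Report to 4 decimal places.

Area of P2's cell: 151.0485

1. box [0,22]×[0,89]: [(0, 0) (22, 0) (22, 89) (0, 89)]
2. ⊥bis P2·P0 via (7.685,43.11): [(0, 43.62) (0, 0) (22, 0) (22, 42.1601)]  |A|=943.5804
3. ⊥bis P2·P1 via (4.89,27.14): [(0, 27.0802) (0, 0) (22, 0) (22, 27.3492)]  |A|=598.7237
4. ⊥bis P2·P3 via (9.135,22.74): [(0, 24.7938) (0, 0) (22, 0) (22, 19.8476)]  |A|=491.0552
5. ⊥bis P2·P4 via (7.54,32.605): [(0, 24.7938) (0, 0) (22, 0) (22, 19.8476)]  |A|=491.0552
6. ⊥bis P2·P5 via (3.18,45.44): [(0, 24.7938) (0, 0) (22, 0) (22, 19.8476)]  |A|=491.0552
7. ⊥bis P2·P6 via (6.91,16.085): [(0, 17.1818) (0, 0) (22, 0) (22, 13.6898)]  |A|=339.5875
8. ⊥bis P2·P7 via (9.855,14.5): [(6.5547, 16.1414) (0, 17.1818) (0, 0) (22, 0) (22, 8.4597)]  |A|=299.1973
9. ⊥bis P2·P8 via (4.1,24.555): [(6.5547, 16.1414) (0, 17.1818) (0, 0) (22, 0) (22, 8.4597)]  |A|=299.1973
10. ⊥bis P2·P9 via (5.875,4.04): [(16.2556, 11.3166) (6.5547, 16.1414) (0, 17.1818) (0, 0) (0.1116, 0)]  |A|=151.0485
11. canonical 5-gon: [(16.2556, 11.3166) (6.5547, 16.1414) (0, 17.1818) (0, 0) (0.1116, 0)]
12. shoelace: 151.0485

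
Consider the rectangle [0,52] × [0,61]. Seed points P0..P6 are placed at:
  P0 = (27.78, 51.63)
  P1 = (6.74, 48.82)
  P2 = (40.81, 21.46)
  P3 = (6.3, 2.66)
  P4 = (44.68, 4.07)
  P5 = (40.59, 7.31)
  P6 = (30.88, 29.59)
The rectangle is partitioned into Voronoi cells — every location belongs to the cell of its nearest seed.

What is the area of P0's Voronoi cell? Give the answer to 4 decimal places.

Area of P0's cell: 681.5507

1. box [0,52]×[0,61]: [(0, 0) (52, 0) (52, 61) (0, 61)]
2. ⊥bis P0·P1 via (17.26,50.225): [(23.9678, 0) (52, 0) (52, 61) (15.8209, 61)]  |A|=1958.4431
3. ⊥bis P0·P2 via (34.295,36.545): [(19.9164, 30.3351) (52, 44.1915) (52, 61) (15.8209, 61)]  |A|=824.3518
4. ⊥bis P0·P3 via (17.04,27.145): [(19.9164, 30.3351) (52, 44.1915) (52, 61) (15.8209, 61)]  |A|=824.3518
5. ⊥bis P0·P4 via (36.23,27.85): [(19.9164, 30.3351) (52, 44.1915) (52, 61) (15.8209, 61)]  |A|=824.3518
6. ⊥bis P0·P5 via (34.185,29.47): [(19.9164, 30.3351) (52, 44.1915) (52, 61) (15.8209, 61)]  |A|=824.3518
7. ⊥bis P0·P6 via (29.33,40.61): [(18.743, 39.1209) (50.6508, 43.6088) (52, 44.1915) (52, 61) (15.8209, 61)]  |A|=681.5507
8. canonical 5-gon: [(18.743, 39.1209) (50.6508, 43.6088) (52, 44.1915) (52, 61) (15.8209, 61)]
9. shoelace: 681.5507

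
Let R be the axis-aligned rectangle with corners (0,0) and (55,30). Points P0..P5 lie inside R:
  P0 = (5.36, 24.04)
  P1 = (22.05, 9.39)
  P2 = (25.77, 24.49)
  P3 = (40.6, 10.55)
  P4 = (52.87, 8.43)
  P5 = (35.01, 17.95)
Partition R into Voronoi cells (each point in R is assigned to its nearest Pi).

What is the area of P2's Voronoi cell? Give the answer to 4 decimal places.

Area of P2's cell: 207.1387

1. box [0,55]×[0,30]: [(0, 0) (55, 0) (55, 30) (0, 30)]
2. ⊥bis P2·P0 via (15.565,24.265): [(16.1, 0) (55, 0) (55, 30) (15.4386, 30)]  |A|=1176.9218
3. ⊥bis P2·P1 via (23.91,16.94): [(15.6818, 18.9671) (55, 9.2807) (55, 30) (15.4386, 30)]  |A|=625.5611
4. ⊥bis P2·P3 via (33.185,17.52): [(15.6818, 18.9671) (30.9983, 15.1937) (44.916, 30) (15.4386, 30)]  |A|=302.2598
5. ⊥bis P2·P4 via (39.32,16.46): [(15.6818, 18.9671) (30.9983, 15.1937) (44.916, 30) (15.4386, 30)]  |A|=302.2598
6. ⊥bis P2·P5 via (30.39,21.22): [(15.6818, 18.9671) (26.8483, 16.2161) (36.6044, 30) (15.4386, 30)]  |A|=207.1387
7. canonical 4-gon: [(15.6818, 18.9671) (26.8483, 16.2161) (36.6044, 30) (15.4386, 30)]
8. shoelace: 207.1387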